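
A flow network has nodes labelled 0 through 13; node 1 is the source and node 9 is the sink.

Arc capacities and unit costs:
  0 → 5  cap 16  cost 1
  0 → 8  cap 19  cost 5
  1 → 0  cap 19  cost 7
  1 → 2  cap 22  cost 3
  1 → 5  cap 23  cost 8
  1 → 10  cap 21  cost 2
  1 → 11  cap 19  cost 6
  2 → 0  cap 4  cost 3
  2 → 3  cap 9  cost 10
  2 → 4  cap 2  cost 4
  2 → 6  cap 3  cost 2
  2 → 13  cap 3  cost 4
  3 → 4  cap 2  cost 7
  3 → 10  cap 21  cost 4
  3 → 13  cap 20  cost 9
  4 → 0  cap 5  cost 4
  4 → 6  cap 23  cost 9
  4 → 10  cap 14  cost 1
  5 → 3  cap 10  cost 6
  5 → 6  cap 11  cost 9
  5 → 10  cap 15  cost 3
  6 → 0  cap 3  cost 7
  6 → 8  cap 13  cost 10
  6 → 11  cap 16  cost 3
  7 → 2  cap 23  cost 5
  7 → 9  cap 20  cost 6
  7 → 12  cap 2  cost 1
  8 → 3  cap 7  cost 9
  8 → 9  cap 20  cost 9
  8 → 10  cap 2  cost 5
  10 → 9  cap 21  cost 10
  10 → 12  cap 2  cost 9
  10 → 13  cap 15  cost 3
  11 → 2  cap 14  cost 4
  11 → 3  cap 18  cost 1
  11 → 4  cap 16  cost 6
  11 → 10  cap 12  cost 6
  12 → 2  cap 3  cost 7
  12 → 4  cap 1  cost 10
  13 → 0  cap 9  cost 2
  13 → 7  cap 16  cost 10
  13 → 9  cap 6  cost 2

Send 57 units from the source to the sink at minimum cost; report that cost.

shortest-cost path #1: 1→10→13→9 push 6 @ unit cost 7 (adds 42)
shortest-cost path #2: 1→10→9 push 15 @ unit cost 12 (adds 180)
shortest-cost path #3: 1→2→13→10→9 push 3 @ unit cost 14 (adds 42)
shortest-cost path #4: 1→2→4→10→9 push 2 @ unit cost 18 (adds 36)
shortest-cost path #5: 1→2→0→8→9 push 4 @ unit cost 20 (adds 80)
shortest-cost path #6: 1→5→10→9 push 1 @ unit cost 21 (adds 21)
shortest-cost path #7: 1→0→8→9 push 15 @ unit cost 21 (adds 315)
shortest-cost path #8: 1→2→6→8→9 push 1 @ unit cost 24 (adds 24)
shortest-cost path #9: 1→5→10→13→7→9 push 10 @ unit cost 30 (adds 300)
total cost = 1040

Minimum cost for 57 units: 1040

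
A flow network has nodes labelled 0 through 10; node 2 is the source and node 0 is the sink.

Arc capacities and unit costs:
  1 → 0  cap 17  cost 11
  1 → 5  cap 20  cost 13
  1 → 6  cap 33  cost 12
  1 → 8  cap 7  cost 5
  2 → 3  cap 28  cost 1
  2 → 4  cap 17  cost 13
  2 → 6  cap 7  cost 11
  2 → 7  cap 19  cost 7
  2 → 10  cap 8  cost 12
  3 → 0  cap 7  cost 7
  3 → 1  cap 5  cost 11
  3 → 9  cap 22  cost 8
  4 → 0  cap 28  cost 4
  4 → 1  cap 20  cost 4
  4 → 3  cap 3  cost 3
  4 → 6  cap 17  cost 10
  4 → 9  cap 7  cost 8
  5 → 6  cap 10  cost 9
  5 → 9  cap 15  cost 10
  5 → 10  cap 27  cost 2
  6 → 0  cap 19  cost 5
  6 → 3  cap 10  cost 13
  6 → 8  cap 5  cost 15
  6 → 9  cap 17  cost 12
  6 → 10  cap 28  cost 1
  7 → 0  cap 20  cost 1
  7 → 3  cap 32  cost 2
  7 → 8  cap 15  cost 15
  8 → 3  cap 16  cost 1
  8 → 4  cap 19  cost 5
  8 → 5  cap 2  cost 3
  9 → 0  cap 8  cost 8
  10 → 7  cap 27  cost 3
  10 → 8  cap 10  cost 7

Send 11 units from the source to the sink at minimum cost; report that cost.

Minimum cost for 11 units: 88

shortest-cost path #1: 2→3→0 push 7 @ unit cost 8 (adds 56)
shortest-cost path #2: 2→7→0 push 4 @ unit cost 8 (adds 32)
total cost = 88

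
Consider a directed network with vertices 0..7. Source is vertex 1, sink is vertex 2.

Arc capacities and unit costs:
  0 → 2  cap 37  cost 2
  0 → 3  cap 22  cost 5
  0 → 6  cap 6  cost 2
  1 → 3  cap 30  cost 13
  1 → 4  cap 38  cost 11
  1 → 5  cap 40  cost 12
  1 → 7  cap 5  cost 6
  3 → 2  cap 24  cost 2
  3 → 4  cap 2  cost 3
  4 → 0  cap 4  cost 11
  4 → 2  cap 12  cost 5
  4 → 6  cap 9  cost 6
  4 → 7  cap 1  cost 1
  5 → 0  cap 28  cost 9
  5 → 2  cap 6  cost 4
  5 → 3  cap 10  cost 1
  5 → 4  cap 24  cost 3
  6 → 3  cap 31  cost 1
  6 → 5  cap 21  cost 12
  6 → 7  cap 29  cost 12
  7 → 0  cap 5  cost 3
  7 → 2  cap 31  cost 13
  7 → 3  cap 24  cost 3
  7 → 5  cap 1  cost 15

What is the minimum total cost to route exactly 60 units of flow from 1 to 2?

shortest-cost path #1: 1→7→0→2 push 5 @ unit cost 11 (adds 55)
shortest-cost path #2: 1→3→2 push 24 @ unit cost 15 (adds 360)
shortest-cost path #3: 1→4→2 push 12 @ unit cost 16 (adds 192)
shortest-cost path #4: 1→5→2 push 6 @ unit cost 16 (adds 96)
shortest-cost path #5: 1→5→0→2 push 13 @ unit cost 23 (adds 299)
total cost = 1002

Minimum cost for 60 units: 1002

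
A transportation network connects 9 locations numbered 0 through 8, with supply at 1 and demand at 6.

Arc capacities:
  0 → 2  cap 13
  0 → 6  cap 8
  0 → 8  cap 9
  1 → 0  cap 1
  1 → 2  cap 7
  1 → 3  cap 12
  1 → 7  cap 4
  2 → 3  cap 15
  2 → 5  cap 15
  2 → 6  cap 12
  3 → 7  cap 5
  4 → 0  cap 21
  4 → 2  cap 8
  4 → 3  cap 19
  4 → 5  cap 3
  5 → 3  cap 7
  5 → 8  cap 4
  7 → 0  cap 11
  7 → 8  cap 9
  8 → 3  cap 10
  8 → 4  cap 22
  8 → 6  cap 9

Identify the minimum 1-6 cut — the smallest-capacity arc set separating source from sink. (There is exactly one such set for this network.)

augment #1: 1→0→6 push 1
augment #2: 1→2→6 push 7
augment #3: 1→7→0→6 push 4
augment #4: 1→3→7→0→6 push 3
augment #5: 1→3→7→8→6 push 2
max flow = 17; residual-reachable set from 1 gives S-side
cut edges (S→T): {(1,0), (1,2), (1,7), (3,7)} total cap 17

Min-cut arcs: {(1,0), (1,2), (1,7), (3,7)} (total capacity 17)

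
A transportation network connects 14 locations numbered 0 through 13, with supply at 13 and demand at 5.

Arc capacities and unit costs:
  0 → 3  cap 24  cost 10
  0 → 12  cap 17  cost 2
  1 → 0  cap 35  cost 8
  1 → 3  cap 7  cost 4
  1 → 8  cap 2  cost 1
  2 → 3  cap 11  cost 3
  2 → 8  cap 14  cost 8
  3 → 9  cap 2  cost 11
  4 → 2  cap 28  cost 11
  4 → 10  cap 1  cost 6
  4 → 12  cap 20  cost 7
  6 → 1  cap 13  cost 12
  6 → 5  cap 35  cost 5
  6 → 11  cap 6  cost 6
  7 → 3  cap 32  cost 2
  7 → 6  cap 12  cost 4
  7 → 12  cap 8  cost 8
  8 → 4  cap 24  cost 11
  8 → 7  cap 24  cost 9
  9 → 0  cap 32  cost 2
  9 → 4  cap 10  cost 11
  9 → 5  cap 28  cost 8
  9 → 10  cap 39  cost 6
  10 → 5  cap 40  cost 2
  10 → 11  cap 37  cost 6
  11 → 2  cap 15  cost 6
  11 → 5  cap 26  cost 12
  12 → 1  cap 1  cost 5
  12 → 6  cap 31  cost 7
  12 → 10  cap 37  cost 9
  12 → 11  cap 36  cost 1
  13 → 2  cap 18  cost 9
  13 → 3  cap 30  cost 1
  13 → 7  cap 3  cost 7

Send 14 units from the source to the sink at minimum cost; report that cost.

Minimum cost for 14 units: 403

shortest-cost path #1: 13→7→6→5 push 3 @ unit cost 16 (adds 48)
shortest-cost path #2: 13→3→9→5 push 2 @ unit cost 20 (adds 40)
shortest-cost path #3: 13→2→8→7→6→5 push 9 @ unit cost 35 (adds 315)
total cost = 403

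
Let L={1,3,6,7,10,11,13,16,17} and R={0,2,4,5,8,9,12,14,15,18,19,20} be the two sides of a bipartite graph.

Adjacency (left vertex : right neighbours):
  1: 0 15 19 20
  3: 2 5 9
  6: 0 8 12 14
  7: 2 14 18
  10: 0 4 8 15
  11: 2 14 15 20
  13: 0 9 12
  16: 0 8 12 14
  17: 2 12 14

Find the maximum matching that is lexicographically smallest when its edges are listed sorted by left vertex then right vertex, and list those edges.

|M| = 9 (so the lex-smallest maximum matching has 9 edges)
process left vertices in ascending order; for each, take the smallest-labelled available neighbour that still permits 9 edges overall, or leave it unmatched if none does
lex-smallest matching: {1-0, 3-2, 6-8, 7-18, 10-4, 11-15, 13-9, 16-12, 17-14}

Lex-smallest maximum matching: {(1,0), (3,2), (6,8), (7,18), (10,4), (11,15), (13,9), (16,12), (17,14)}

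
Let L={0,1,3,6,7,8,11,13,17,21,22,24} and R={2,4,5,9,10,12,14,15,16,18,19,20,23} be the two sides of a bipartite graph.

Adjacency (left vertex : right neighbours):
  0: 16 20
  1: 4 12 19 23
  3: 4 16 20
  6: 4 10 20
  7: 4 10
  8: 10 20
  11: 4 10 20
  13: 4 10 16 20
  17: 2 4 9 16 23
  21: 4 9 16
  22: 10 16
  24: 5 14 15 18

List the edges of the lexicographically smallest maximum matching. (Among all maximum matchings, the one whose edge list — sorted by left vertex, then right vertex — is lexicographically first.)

Lex-smallest maximum matching: {(0,16), (1,12), (3,4), (6,10), (8,20), (17,2), (21,9), (24,5)}

|M| = 8 (so the lex-smallest maximum matching has 8 edges)
process left vertices in ascending order; for each, take the smallest-labelled available neighbour that still permits 8 edges overall, or leave it unmatched if none does
lex-smallest matching: {0-16, 1-12, 3-4, 6-10, 8-20, 17-2, 21-9, 24-5}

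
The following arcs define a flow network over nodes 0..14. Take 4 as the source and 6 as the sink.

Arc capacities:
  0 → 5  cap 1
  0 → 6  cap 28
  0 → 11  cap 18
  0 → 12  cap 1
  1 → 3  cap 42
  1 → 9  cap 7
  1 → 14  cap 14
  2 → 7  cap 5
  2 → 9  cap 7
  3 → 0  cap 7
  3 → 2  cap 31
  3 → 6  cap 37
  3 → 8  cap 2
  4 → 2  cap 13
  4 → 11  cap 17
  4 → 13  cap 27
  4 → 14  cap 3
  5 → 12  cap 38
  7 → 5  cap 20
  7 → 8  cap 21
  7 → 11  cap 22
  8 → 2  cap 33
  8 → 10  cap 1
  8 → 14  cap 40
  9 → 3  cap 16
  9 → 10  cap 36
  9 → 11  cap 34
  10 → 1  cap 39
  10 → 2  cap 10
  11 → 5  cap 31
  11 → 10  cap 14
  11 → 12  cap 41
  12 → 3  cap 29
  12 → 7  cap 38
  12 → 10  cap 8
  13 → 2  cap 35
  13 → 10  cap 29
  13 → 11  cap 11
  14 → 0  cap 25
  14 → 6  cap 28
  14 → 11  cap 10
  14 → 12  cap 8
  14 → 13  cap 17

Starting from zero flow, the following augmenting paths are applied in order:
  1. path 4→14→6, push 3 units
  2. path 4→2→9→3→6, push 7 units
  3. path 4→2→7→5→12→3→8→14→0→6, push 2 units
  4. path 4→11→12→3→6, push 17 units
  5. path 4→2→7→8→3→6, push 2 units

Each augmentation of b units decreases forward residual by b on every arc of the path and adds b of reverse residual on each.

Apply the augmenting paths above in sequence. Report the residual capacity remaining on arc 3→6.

Residual capacity of (3,6): 11

after path 1 (4→14→6, push 3): res(3,6)=37
after path 2 (4→2→9→3→6, push 7): res(3,6)=30
after path 3 (4→2→7→5→12→3→8→14→0→6, push 2): res(3,6)=30
after path 4 (4→11→12→3→6, push 17): res(3,6)=13
after path 5 (4→2→7→8→3→6, push 2): res(3,6)=11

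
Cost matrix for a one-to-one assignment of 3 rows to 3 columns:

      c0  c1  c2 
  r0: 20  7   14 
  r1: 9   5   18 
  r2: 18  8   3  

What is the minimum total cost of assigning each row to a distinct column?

optimal assignment: row0→col1 (cost 7), row1→col0 (cost 9), row2→col2 (cost 3)
total = 7 + 9 + 3 = 19

Minimum assignment cost: 19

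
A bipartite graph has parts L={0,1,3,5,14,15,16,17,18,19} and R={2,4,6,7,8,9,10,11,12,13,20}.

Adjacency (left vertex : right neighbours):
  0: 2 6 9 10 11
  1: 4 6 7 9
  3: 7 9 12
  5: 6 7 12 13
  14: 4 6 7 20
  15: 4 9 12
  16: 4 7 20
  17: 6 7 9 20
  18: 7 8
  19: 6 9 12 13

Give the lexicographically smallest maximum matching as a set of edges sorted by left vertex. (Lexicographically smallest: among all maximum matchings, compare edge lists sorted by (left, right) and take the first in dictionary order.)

Lex-smallest maximum matching: {(0,2), (1,4), (3,7), (5,6), (14,20), (15,12), (17,9), (18,8), (19,13)}

|M| = 9 (so the lex-smallest maximum matching has 9 edges)
process left vertices in ascending order; for each, take the smallest-labelled available neighbour that still permits 9 edges overall, or leave it unmatched if none does
lex-smallest matching: {0-2, 1-4, 3-7, 5-6, 14-20, 15-12, 17-9, 18-8, 19-13}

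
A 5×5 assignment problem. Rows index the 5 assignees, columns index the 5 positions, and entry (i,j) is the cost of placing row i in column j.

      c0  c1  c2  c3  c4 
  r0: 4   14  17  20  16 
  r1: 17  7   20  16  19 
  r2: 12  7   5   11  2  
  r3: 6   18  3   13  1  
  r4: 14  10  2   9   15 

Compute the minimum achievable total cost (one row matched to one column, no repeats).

one of 2 optimal assignments: row0→col0 (cost 4), row1→col1 (cost 7), row2→col3 (cost 11), row3→col4 (cost 1), row4→col2 (cost 2)
total = 4 + 7 + 11 + 1 + 2 = 25

Minimum assignment cost: 25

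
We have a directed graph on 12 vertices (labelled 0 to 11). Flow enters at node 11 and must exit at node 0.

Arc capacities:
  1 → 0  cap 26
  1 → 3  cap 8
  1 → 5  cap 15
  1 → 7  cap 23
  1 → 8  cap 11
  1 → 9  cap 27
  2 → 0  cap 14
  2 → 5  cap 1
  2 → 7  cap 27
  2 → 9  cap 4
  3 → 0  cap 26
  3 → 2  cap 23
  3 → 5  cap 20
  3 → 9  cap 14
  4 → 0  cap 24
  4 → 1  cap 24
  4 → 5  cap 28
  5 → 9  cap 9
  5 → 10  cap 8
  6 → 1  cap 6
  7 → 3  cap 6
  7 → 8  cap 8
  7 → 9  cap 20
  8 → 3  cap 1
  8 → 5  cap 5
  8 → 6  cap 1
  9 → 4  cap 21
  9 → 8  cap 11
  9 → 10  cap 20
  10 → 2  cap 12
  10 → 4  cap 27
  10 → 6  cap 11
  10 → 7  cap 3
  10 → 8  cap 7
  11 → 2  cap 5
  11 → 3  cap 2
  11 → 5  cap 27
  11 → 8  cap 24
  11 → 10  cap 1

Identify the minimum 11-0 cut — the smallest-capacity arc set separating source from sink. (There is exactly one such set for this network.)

augment #1: 11→2→0 push 5
augment #2: 11→3→0 push 2
augment #3: 11→8→3→0 push 1
augment #4: 11→10→2→0 push 1
augment #5: 11→5→9→4→0 push 9
augment #6: 11→5→10→2→0 push 8
augment #7: 11→8→6→1→0 push 1
max flow = 27; residual-reachable set from 11 gives S-side
cut edges (S→T): {(5,9), (5,10), (8,3), (8,6), (11,2), (11,3), (11,10)} total cap 27

Min-cut arcs: {(5,9), (5,10), (8,3), (8,6), (11,2), (11,3), (11,10)} (total capacity 27)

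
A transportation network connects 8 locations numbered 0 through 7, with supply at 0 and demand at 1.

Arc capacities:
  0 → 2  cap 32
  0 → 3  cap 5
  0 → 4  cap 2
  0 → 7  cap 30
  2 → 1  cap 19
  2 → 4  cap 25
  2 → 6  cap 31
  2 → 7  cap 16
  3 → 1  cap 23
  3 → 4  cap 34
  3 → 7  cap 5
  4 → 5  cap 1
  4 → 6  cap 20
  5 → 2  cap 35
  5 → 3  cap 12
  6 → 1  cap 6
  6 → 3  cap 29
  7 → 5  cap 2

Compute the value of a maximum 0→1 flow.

augment #1: 0→2→1 bottleneck 19, total now 19
augment #2: 0→3→1 bottleneck 5, total now 24
augment #3: 0→2→6→1 bottleneck 6, total now 30
augment #4: 0→2→6→3→1 bottleneck 7, total now 37
augment #5: 0→4→5→3→1 bottleneck 1, total now 38
augment #6: 0→4→6→3→1 bottleneck 1, total now 39
augment #7: 0→7→5→3→1 bottleneck 2, total now 41

Maximum flow value: 41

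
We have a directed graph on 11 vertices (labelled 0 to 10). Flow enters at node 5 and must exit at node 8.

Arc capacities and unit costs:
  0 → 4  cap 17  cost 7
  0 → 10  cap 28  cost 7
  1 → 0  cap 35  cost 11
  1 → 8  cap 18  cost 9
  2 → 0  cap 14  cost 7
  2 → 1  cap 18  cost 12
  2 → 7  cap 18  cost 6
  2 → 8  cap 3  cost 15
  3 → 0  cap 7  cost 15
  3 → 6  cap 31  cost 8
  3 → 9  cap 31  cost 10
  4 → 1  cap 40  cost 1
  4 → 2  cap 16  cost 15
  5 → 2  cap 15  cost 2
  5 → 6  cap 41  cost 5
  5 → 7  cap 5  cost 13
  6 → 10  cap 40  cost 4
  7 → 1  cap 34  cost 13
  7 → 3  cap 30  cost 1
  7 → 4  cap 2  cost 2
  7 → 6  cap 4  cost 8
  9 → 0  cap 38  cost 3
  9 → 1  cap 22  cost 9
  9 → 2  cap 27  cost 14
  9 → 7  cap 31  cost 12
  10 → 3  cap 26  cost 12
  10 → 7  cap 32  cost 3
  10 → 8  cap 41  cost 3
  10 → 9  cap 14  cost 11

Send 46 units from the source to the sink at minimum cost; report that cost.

Minimum cost for 46 units: 590

shortest-cost path #1: 5→6→10→8 push 40 @ unit cost 12 (adds 480)
shortest-cost path #2: 5→2→8 push 3 @ unit cost 17 (adds 51)
shortest-cost path #3: 5→2→0→10→8 push 1 @ unit cost 19 (adds 19)
shortest-cost path #4: 5→2→7→4→1→8 push 2 @ unit cost 20 (adds 40)
total cost = 590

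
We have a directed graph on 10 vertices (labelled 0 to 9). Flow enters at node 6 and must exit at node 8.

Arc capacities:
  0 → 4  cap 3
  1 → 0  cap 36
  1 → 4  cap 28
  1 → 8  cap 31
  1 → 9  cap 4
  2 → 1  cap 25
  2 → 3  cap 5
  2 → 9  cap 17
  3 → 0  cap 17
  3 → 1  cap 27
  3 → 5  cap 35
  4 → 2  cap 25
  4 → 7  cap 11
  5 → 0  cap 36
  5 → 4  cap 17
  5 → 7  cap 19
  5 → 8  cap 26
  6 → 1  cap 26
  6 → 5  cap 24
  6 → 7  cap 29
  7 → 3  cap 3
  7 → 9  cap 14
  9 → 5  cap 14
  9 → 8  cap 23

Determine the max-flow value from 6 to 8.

Maximum flow value: 67

augment #1: 6→1→8 bottleneck 26, total now 26
augment #2: 6→5→8 bottleneck 24, total now 50
augment #3: 6→7→9→8 bottleneck 14, total now 64
augment #4: 6→7→3→1→8 bottleneck 3, total now 67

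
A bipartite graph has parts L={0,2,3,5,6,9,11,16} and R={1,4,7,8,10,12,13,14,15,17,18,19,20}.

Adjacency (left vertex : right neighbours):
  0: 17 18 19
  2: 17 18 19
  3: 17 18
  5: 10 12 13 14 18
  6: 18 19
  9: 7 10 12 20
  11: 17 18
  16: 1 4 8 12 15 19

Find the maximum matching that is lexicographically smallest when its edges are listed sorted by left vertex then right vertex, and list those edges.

|M| = 6 (so the lex-smallest maximum matching has 6 edges)
process left vertices in ascending order; for each, take the smallest-labelled available neighbour that still permits 6 edges overall, or leave it unmatched if none does
lex-smallest matching: {0-17, 2-18, 5-10, 6-19, 9-7, 16-1}

Lex-smallest maximum matching: {(0,17), (2,18), (5,10), (6,19), (9,7), (16,1)}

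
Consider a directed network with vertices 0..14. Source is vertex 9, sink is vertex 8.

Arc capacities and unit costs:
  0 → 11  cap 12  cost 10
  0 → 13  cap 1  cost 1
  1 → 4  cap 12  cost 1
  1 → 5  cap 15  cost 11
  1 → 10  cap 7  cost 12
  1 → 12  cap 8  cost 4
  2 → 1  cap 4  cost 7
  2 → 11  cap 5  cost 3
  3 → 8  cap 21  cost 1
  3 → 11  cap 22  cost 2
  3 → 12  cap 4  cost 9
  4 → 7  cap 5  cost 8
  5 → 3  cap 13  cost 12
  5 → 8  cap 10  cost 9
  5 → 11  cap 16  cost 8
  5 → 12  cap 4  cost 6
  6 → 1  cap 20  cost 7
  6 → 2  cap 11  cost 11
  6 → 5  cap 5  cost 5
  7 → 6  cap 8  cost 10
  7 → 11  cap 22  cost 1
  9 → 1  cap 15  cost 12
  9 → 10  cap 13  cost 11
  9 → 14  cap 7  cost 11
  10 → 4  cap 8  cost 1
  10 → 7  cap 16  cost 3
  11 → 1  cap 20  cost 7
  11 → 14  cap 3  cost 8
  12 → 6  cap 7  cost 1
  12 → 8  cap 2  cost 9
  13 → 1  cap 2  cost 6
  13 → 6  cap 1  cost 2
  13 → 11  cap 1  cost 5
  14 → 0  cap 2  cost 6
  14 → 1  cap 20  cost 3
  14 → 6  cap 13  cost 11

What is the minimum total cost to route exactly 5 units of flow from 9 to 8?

shortest-cost path #1: 9→1→12→8 push 2 @ unit cost 25 (adds 50)
shortest-cost path #2: 9→1→12→6→5→8 push 3 @ unit cost 31 (adds 93)
total cost = 143

Minimum cost for 5 units: 143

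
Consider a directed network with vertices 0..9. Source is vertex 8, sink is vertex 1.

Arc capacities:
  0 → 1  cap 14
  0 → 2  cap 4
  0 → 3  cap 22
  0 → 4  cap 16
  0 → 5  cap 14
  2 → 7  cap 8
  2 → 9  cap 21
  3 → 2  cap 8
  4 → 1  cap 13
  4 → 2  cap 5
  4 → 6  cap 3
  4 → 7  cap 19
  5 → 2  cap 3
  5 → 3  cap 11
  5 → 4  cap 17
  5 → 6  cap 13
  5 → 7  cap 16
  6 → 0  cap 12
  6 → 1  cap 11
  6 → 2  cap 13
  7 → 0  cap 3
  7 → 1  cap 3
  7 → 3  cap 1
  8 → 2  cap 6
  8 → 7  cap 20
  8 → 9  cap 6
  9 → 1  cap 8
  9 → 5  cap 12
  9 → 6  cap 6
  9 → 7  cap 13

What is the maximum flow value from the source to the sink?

Maximum flow value: 19

augment #1: 8→7→1 bottleneck 3, total now 3
augment #2: 8→9→1 bottleneck 6, total now 9
augment #3: 8→2→9→1 bottleneck 2, total now 11
augment #4: 8→7→0→1 bottleneck 3, total now 14
augment #5: 8→2→9→6→1 bottleneck 4, total now 18
augment #6: 8→7→3→2→9→6→1 bottleneck 1, total now 19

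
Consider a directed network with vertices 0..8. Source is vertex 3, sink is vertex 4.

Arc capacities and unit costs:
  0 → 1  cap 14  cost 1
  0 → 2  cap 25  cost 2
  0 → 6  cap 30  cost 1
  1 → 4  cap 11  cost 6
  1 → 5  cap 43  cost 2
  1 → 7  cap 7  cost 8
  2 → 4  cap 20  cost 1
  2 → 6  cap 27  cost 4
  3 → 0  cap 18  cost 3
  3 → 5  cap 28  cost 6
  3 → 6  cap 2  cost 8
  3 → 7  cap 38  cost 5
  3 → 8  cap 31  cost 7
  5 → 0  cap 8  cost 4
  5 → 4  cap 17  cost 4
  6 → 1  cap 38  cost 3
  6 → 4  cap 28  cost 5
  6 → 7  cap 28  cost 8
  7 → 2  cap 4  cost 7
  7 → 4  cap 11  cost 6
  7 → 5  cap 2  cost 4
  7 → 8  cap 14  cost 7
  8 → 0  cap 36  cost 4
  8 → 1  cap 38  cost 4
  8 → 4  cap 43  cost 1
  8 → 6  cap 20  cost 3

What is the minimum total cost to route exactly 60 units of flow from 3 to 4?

shortest-cost path #1: 3→0→2→4 push 18 @ unit cost 6 (adds 108)
shortest-cost path #2: 3→8→4 push 31 @ unit cost 8 (adds 248)
shortest-cost path #3: 3→5→4 push 11 @ unit cost 10 (adds 110)
total cost = 466

Minimum cost for 60 units: 466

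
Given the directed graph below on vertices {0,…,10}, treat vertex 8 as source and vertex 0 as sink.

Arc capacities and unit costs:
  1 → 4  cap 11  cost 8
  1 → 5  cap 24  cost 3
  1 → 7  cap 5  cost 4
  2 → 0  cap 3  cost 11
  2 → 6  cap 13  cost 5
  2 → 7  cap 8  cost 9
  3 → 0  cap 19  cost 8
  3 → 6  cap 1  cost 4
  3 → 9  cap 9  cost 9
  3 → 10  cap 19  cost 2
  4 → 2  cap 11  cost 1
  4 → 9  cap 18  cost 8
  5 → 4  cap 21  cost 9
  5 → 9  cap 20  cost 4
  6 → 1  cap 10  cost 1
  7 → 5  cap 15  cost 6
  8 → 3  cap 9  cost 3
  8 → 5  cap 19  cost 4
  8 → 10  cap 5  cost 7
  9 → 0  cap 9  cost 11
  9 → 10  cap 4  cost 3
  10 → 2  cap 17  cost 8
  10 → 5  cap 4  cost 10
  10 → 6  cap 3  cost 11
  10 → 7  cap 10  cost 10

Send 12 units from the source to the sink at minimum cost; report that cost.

shortest-cost path #1: 8→3→0 push 9 @ unit cost 11 (adds 99)
shortest-cost path #2: 8→5→9→0 push 3 @ unit cost 19 (adds 57)
total cost = 156

Minimum cost for 12 units: 156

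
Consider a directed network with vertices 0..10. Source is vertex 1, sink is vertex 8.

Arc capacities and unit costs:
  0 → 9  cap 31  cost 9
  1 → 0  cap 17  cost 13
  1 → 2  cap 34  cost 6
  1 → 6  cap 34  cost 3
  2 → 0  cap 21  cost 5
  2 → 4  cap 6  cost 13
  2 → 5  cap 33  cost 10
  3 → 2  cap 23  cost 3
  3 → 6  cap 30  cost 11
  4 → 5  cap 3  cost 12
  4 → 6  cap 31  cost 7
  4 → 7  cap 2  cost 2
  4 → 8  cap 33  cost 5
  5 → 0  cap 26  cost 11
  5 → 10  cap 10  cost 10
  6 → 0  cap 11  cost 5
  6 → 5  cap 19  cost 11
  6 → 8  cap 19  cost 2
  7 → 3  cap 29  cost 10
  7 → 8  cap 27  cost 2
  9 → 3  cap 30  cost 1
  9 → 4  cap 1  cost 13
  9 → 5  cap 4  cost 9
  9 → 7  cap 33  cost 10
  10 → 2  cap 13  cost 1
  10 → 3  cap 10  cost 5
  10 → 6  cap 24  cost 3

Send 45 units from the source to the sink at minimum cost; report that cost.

Minimum cost for 45 units: 844

shortest-cost path #1: 1→6→8 push 19 @ unit cost 5 (adds 95)
shortest-cost path #2: 1→2→4→7→8 push 2 @ unit cost 23 (adds 46)
shortest-cost path #3: 1→2→4→8 push 4 @ unit cost 24 (adds 96)
shortest-cost path #4: 1→6→0→9→7→8 push 11 @ unit cost 29 (adds 319)
shortest-cost path #5: 1→2→0→9→7→8 push 9 @ unit cost 32 (adds 288)
total cost = 844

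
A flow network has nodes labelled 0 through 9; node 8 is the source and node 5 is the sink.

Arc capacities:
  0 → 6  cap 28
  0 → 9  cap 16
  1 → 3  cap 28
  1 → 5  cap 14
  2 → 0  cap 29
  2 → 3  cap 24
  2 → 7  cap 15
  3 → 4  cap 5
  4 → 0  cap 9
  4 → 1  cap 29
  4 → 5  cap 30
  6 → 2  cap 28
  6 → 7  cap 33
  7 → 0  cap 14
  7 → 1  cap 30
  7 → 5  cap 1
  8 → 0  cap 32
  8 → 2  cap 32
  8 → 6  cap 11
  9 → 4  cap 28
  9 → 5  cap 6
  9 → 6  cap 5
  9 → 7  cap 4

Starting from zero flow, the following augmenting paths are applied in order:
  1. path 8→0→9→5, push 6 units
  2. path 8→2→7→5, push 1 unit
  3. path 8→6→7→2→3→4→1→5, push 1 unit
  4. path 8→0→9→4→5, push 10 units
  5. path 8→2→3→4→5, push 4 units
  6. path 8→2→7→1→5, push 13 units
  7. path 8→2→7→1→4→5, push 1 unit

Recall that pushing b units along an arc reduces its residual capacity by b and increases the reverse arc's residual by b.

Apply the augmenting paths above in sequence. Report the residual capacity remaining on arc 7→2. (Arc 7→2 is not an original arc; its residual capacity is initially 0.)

Residual capacity of (7,2): 14

after path 1 (8→0→9→5, push 6): res(7,2)=0
after path 2 (8→2→7→5, push 1): res(7,2)=1
after path 3 (8→6→7→2→3→4→1→5, push 1): res(7,2)=0
after path 4 (8→0→9→4→5, push 10): res(7,2)=0
after path 5 (8→2→3→4→5, push 4): res(7,2)=0
after path 6 (8→2→7→1→5, push 13): res(7,2)=13
after path 7 (8→2→7→1→4→5, push 1): res(7,2)=14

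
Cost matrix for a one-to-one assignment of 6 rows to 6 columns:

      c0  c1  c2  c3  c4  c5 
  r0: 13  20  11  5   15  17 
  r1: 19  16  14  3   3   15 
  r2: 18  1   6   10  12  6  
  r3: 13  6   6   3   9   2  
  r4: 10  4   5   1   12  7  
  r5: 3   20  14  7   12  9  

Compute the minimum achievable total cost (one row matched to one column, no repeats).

Minimum assignment cost: 19

optimal assignment: row0→col3 (cost 5), row1→col4 (cost 3), row2→col1 (cost 1), row3→col5 (cost 2), row4→col2 (cost 5), row5→col0 (cost 3)
total = 5 + 3 + 1 + 2 + 5 + 3 = 19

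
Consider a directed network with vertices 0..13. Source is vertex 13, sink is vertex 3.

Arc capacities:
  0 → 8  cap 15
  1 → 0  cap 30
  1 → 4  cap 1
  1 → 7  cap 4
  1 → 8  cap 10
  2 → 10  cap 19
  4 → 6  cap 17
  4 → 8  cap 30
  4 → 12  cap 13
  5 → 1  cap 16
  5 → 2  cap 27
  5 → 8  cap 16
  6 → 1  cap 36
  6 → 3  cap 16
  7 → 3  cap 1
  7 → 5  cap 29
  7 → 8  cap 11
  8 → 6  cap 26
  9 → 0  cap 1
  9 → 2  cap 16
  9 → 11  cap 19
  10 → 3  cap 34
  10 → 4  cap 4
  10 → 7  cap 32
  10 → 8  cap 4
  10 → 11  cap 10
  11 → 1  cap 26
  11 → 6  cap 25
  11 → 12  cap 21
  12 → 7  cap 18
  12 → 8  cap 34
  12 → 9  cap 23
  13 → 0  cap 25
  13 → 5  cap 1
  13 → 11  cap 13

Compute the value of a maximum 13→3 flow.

augment #1: 13→11→6→3 bottleneck 13, total now 13
augment #2: 13→0→8→6→3 bottleneck 3, total now 16
augment #3: 13→5→1→7→3 bottleneck 1, total now 17
augment #4: 13→0→8→6→1→5→2→10→3 bottleneck 1, total now 18
augment #5: 13→0→8→6→1→7→5→2→10→3 bottleneck 3, total now 21
augment #6: 13→0→8→6→11→12→9→2→10→3 bottleneck 8, total now 29

Maximum flow value: 29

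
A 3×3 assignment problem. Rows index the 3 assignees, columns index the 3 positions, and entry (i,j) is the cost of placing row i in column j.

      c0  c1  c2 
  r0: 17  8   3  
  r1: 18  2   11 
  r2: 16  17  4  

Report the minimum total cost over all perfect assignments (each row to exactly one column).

Minimum assignment cost: 21

optimal assignment: row0→col2 (cost 3), row1→col1 (cost 2), row2→col0 (cost 16)
total = 3 + 2 + 16 = 21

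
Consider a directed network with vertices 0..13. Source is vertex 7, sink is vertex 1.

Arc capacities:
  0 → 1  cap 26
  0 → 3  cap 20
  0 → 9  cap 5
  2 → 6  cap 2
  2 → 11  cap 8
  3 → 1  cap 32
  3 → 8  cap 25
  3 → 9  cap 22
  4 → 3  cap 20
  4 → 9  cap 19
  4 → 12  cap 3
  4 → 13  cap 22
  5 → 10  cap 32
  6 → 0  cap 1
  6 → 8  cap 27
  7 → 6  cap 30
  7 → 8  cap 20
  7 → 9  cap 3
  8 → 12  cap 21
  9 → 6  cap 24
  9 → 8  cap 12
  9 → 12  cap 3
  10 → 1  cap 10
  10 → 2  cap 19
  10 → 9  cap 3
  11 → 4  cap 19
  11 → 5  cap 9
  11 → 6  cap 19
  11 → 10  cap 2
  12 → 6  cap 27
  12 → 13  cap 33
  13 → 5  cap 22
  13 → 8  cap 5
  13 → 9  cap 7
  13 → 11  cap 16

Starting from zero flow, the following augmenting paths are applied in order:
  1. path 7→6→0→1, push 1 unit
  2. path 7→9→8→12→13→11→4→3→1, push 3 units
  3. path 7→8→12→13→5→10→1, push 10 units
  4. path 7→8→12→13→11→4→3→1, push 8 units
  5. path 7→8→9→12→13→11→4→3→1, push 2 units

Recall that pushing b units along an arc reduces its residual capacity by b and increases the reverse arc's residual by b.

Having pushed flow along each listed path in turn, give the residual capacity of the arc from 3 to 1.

after path 1 (7→6→0→1, push 1): res(3,1)=32
after path 2 (7→9→8→12→13→11→4→3→1, push 3): res(3,1)=29
after path 3 (7→8→12→13→5→10→1, push 10): res(3,1)=29
after path 4 (7→8→12→13→11→4→3→1, push 8): res(3,1)=21
after path 5 (7→8→9→12→13→11→4→3→1, push 2): res(3,1)=19

Residual capacity of (3,1): 19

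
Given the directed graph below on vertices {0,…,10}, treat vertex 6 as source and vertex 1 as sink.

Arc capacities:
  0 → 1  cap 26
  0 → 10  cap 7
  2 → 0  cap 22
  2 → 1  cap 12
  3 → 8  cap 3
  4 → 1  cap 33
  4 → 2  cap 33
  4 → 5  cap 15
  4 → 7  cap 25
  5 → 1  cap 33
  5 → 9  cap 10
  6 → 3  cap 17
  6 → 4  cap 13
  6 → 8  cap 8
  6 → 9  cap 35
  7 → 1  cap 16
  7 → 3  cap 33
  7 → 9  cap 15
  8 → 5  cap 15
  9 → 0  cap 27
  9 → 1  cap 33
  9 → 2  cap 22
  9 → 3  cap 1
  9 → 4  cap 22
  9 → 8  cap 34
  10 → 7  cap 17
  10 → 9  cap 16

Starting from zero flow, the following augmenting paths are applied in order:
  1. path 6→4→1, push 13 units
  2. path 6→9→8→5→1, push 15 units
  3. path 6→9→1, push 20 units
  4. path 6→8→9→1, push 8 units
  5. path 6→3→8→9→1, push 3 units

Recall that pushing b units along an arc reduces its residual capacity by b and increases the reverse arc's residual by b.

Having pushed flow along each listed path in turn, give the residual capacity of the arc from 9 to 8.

Residual capacity of (9,8): 30

after path 1 (6→4→1, push 13): res(9,8)=34
after path 2 (6→9→8→5→1, push 15): res(9,8)=19
after path 3 (6→9→1, push 20): res(9,8)=19
after path 4 (6→8→9→1, push 8): res(9,8)=27
after path 5 (6→3→8→9→1, push 3): res(9,8)=30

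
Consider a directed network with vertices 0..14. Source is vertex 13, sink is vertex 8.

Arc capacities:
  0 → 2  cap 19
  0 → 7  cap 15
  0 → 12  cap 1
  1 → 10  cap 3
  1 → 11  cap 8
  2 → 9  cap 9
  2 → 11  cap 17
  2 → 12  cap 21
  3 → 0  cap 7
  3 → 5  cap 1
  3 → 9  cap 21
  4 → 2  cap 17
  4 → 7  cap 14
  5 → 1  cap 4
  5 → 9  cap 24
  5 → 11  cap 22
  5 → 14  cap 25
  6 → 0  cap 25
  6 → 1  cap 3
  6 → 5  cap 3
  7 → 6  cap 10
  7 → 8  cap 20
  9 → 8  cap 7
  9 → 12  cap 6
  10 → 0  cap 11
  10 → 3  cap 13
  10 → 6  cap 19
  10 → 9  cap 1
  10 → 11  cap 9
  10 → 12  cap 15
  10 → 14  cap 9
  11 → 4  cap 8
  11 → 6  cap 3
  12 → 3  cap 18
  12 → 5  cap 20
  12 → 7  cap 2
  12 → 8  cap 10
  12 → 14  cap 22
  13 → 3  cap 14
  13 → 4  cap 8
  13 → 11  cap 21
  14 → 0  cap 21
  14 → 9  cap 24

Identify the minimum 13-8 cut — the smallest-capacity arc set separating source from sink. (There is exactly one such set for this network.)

Min-cut arcs: {(11,4), (11,6), (13,3), (13,4)} (total capacity 33)

augment #1: 13→3→9→8 push 7
augment #2: 13→4→7→8 push 8
augment #3: 13→3→0→7→8 push 7
augment #4: 13→11→4→7→8 push 5
augment #5: 13→11→4→2→12→8 push 3
augment #6: 13→11→6→0→12→8 push 1
augment #7: 13→11→6→0→2→12→8 push 2
max flow = 33; residual-reachable set from 13 gives S-side
cut edges (S→T): {(11,4), (11,6), (13,3), (13,4)} total cap 33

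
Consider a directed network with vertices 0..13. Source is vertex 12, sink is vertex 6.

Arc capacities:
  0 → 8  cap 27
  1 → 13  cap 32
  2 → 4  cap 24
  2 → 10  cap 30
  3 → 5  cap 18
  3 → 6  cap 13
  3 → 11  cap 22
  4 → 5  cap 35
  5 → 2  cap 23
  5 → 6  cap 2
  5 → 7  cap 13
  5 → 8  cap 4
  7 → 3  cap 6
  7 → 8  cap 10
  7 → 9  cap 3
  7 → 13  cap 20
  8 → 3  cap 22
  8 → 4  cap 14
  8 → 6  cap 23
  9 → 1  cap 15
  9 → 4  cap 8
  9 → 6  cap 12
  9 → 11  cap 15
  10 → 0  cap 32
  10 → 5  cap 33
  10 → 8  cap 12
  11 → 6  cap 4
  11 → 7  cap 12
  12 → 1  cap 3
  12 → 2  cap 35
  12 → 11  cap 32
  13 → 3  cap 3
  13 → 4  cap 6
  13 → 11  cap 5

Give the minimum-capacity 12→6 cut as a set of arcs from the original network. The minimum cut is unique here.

augment #1: 12→11→6 push 4
augment #2: 12→1→13→3→6 push 3
augment #3: 12→2→4→5→6 push 2
augment #4: 12→2→10→8→6 push 12
augment #5: 12→11→7→3→6 push 6
augment #6: 12→11→7→8→6 push 6
augment #7: 12→2→4→5→8→6 push 4
augment #8: 12→2→10→0→8→6 push 1
augment #9: 12→2→4→5→7→9→6 push 3
augment #10: 12→2→10→0→8→3→6 push 4
max flow = 45; residual-reachable set from 12 gives S-side
cut edges (S→T): {(3,6), (5,6), (7,9), (8,6), (11,6)} total cap 45

Min-cut arcs: {(3,6), (5,6), (7,9), (8,6), (11,6)} (total capacity 45)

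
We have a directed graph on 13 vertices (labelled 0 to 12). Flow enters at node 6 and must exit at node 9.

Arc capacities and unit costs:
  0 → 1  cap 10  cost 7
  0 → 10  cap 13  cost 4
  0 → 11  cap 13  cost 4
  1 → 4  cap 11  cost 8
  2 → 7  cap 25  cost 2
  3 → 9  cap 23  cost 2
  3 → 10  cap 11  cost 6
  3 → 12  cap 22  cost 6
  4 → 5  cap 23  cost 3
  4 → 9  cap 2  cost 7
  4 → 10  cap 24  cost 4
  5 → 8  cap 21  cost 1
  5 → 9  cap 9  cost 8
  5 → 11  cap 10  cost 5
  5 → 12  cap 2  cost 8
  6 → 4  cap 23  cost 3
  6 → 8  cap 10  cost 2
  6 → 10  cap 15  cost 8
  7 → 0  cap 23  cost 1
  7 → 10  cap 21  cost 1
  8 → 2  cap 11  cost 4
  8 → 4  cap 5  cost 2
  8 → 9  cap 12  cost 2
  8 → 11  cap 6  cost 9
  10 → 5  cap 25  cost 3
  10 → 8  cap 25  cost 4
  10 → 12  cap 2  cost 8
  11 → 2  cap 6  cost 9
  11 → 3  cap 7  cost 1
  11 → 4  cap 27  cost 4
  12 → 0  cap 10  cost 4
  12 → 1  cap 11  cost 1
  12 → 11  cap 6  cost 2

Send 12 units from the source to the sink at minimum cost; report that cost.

shortest-cost path #1: 6→8→9 push 10 @ unit cost 4 (adds 40)
shortest-cost path #2: 6→4→5→8→9 push 2 @ unit cost 9 (adds 18)
total cost = 58

Minimum cost for 12 units: 58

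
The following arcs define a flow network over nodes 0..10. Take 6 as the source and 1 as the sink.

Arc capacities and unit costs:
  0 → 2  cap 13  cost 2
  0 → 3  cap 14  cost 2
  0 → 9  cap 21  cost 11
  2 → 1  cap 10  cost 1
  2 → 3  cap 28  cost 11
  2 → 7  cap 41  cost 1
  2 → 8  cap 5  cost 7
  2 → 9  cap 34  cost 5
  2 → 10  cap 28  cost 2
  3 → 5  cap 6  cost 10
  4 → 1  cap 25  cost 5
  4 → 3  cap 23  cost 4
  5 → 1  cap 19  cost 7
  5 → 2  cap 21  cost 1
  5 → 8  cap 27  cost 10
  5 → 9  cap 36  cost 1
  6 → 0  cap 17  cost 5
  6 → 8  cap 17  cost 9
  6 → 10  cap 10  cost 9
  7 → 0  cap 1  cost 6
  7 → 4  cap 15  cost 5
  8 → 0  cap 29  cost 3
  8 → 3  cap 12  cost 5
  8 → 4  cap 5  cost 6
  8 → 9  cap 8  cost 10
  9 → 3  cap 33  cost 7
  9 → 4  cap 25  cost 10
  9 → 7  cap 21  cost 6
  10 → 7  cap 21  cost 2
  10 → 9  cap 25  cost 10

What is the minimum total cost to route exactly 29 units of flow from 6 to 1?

Minimum cost for 29 units: 468

shortest-cost path #1: 6→0→2→1 push 10 @ unit cost 8 (adds 80)
shortest-cost path #2: 6→0→2→7→4→1 push 3 @ unit cost 18 (adds 54)
shortest-cost path #3: 6→8→4→1 push 5 @ unit cost 20 (adds 100)
shortest-cost path #4: 6→10→7→4→1 push 10 @ unit cost 21 (adds 210)
shortest-cost path #5: 6→0→3→5→1 push 1 @ unit cost 24 (adds 24)
total cost = 468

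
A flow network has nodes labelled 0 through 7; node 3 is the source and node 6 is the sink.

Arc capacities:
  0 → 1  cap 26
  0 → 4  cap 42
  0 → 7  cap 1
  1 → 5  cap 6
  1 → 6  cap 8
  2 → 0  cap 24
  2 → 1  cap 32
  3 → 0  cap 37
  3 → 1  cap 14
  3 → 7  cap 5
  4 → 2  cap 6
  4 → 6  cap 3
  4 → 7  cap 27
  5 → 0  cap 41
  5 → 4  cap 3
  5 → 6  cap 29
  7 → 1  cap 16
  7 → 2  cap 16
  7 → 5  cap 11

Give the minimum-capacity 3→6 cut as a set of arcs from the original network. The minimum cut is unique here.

Min-cut arcs: {(1,5), (1,6), (4,6), (7,5)} (total capacity 28)

augment #1: 3→1→6 push 8
augment #2: 3→0→4→6 push 3
augment #3: 3→1→5→6 push 6
augment #4: 3→7→5→6 push 5
augment #5: 3→0→7→5→6 push 1
augment #6: 3→0→4→7→5→6 push 5
max flow = 28; residual-reachable set from 3 gives S-side
cut edges (S→T): {(1,5), (1,6), (4,6), (7,5)} total cap 28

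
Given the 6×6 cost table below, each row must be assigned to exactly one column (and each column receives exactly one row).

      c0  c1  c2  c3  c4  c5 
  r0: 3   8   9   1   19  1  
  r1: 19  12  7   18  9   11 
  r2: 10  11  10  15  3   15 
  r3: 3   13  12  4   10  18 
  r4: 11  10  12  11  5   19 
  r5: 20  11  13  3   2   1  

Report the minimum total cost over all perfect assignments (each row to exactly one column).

optimal assignment: row0→col3 (cost 1), row1→col2 (cost 7), row2→col4 (cost 3), row3→col0 (cost 3), row4→col1 (cost 10), row5→col5 (cost 1)
total = 1 + 7 + 3 + 3 + 10 + 1 = 25

Minimum assignment cost: 25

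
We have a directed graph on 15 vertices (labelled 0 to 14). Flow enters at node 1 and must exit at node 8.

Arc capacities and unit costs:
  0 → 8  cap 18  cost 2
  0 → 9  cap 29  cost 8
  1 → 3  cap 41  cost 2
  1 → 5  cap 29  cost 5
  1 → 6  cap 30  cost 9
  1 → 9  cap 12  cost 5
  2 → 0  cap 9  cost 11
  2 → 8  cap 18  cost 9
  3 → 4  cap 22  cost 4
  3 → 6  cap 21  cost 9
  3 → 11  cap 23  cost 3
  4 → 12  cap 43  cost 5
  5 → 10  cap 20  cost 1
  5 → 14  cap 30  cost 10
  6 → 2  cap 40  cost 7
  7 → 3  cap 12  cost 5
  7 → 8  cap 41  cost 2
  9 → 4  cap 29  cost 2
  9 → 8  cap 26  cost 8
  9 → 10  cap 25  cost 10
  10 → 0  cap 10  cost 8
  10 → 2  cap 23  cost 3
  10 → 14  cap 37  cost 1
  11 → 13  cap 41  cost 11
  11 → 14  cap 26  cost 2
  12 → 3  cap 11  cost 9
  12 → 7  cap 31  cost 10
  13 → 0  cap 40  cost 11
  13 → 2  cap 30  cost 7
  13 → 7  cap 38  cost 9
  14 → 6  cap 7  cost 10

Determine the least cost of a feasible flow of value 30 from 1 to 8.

shortest-cost path #1: 1→9→8 push 12 @ unit cost 13 (adds 156)
shortest-cost path #2: 1→5→10→0→8 push 10 @ unit cost 16 (adds 160)
shortest-cost path #3: 1→5→10→2→8 push 8 @ unit cost 18 (adds 144)
total cost = 460

Minimum cost for 30 units: 460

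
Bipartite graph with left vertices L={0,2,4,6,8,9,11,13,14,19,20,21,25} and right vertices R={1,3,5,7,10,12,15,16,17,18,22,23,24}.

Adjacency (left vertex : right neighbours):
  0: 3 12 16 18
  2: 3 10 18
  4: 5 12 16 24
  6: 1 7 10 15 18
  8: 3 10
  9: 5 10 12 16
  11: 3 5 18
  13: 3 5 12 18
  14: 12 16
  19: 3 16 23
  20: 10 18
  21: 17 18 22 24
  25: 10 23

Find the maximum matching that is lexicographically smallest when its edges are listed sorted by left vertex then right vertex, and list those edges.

|M| = 10 (so the lex-smallest maximum matching has 10 edges)
process left vertices in ascending order; for each, take the smallest-labelled available neighbour that still permits 10 edges overall, or leave it unmatched if none does
lex-smallest matching: {0-3, 2-10, 4-24, 6-1, 9-5, 11-18, 13-12, 14-16, 19-23, 21-17}

Lex-smallest maximum matching: {(0,3), (2,10), (4,24), (6,1), (9,5), (11,18), (13,12), (14,16), (19,23), (21,17)}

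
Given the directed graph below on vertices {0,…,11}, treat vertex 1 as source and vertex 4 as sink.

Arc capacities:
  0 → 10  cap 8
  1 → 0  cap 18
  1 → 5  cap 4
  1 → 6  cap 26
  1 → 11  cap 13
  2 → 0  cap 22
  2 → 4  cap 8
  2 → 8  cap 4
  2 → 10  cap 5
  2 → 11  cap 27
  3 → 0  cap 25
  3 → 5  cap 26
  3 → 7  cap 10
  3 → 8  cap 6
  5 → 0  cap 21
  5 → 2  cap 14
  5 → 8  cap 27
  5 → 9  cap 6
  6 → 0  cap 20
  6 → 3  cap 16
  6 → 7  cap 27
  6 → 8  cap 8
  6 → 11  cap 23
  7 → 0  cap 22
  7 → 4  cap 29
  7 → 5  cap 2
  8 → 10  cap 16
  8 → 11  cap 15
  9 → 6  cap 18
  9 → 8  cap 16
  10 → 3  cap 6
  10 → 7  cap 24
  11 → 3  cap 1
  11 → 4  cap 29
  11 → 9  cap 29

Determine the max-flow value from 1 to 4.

Maximum flow value: 51

augment #1: 1→11→4 bottleneck 13, total now 13
augment #2: 1→5→2→4 bottleneck 4, total now 17
augment #3: 1→6→7→4 bottleneck 26, total now 43
augment #4: 1→0→10→7→4 bottleneck 3, total now 46
augment #5: 1→0→10→3→5→2→4 bottleneck 4, total now 50
augment #6: 1→0→10→3→8→11→4 bottleneck 1, total now 51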